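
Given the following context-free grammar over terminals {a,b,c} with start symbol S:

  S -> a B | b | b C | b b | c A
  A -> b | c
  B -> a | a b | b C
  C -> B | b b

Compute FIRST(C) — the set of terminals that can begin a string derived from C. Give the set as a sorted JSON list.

Compute FIRST by fixpoint:
[1]
  A via A→b: +{b}
  A via A→c: +{c}
  B via B→a: +{a}
  B via B→b C: +{b}
  C via C→B: +{a,b}
  S via S→a B: +{a}
  S via S→b: +{b}
  S via S→c A: +{c}
  FIRST(S)={a,b,c}  FIRST(A)={b,c}  FIRST(B)={a,b}  FIRST(C)={a,b}
[2] (no change)
  FIRST(S)={a,b,c}  FIRST(A)={b,c}  FIRST(B)={a,b}  FIRST(C)={a,b}

FIRST(C) = ["a", "b"]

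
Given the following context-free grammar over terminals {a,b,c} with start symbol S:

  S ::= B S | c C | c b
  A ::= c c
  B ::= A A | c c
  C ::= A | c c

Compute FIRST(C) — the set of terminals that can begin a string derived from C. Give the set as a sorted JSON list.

FIRST iteration:
pass 1:
  A via A→c c: +{c}
  B via B→A A: +{c}
  C via C→A: +{c}
  S via S→B S: +{c}
  S: {c}  A: {c}  B: {c}  C: {c}
pass 2: — fixpoint
  S: {c}  A: {c}  B: {c}  C: {c}

FIRST(C) = ["c"]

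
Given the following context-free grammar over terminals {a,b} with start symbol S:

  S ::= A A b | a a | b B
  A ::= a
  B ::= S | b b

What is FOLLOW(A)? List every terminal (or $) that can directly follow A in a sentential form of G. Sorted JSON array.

Compute FIRST by fixpoint:
pass 1:
  A via A→a: +{a}
  B via B→b b: +{b}
  S via S→A A b: +{a}
  S via S→b B: +{b}
  FIRST[S]={a,b}  FIRST[A]={a}  FIRST[B]={b}
pass 2:
  B via B→S: +{a}
  FIRST[S]={a,b}  FIRST[A]={a}  FIRST[B]={a,b}
pass 3: (no change)
  FIRST[S]={a,b}  FIRST[A]={a}  FIRST[B]={a,b}

FOLLOW iteration:
seed FOLLOW(S) with $
pass 1:
  S→A A b: FOLLOW(A) ⊇ FIRST(A) = {a}; new: +{a}
  S→A A b: FOLLOW(A) ⊇ FIRST(b) = {b}; new: +{b}
  S→b B: FOLLOW(B) ⊇ FOLLOW(S) ⊇ {$}; new: +{$}
  FOLLOW[S]={$}  FOLLOW[A]={a,b}  FOLLOW[B]={$}
pass 2: — fixpoint
  FOLLOW[S]={$}  FOLLOW[A]={a,b}  FOLLOW[B]={$}

FOLLOW(A) = ["a", "b"]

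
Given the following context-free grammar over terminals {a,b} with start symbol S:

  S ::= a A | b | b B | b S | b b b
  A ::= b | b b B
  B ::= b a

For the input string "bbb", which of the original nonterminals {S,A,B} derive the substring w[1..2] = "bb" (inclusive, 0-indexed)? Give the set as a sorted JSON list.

Convert to CNF:
  S -> T0 B | T0 S | T0 X3 | T1 A | b
  A -> T0 X2 | b
  B -> T0 T1
  T0 -> b
  T1 -> a
  X2 -> T0 B
  X3 -> T0 T0

CYK fill (cells [i..j] with 1 ≤ i ≤ j ≤ 2 only):
  T[1,1] 'b' = {A,S,T0}  orig:{A,S}
  T[2,2] 'b' = {A,S,T0}  orig:{A,S}
  T[1,2] 'bb' = {S,X3}  orig:{S}

Original NTs in T[1,2] deriving "bb": ["S"]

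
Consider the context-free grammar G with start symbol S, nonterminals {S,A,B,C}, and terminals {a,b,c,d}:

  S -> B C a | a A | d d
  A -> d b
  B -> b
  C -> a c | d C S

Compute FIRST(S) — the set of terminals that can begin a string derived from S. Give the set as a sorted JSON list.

FIRST iteration:
round 1:
  A via A→d b: +{d}
  B via B→b: +{b}
  C via C→a c: +{a}
  C via C→d C S: +{d}
  S via S→B C a: +{b}
  S via S→a A: +{a}
  S via S→d d: +{d}
  S: {a,b,d}  A: {d}  B: {b}  C: {a,d}
round 2: (stable)
  S: {a,b,d}  A: {d}  B: {b}  C: {a,d}

FIRST(S) = ["a", "b", "d"]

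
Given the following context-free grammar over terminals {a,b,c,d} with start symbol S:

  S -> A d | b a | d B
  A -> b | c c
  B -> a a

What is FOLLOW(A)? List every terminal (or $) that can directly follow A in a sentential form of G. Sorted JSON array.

Compute FIRST by fixpoint:
round 1:
  A via A→b: +{b}
  A via A→c c: +{c}
  B via B→a a: +{a}
  S via S→A d: +{b,c}
  S via S→d B: +{d}
  S: {b,c,d}  A: {b,c}  B: {a}
round 2: done
  S: {b,c,d}  A: {b,c}  B: {a}

FOLLOW sets:
initialize: $ ∈ FOLLOW(S)
round 1:
  S→A d: FOLLOW(A) ⊇ FIRST(d) = {d}; new: +{d}
  S→d B: FOLLOW(B) ⊇ FOLLOW(S) ⊇ {$}; new: +{$}
  FOLLOW[S]={$}  FOLLOW[A]={d}  FOLLOW[B]={$}
round 2: done
  FOLLOW[S]={$}  FOLLOW[A]={d}  FOLLOW[B]={$}

FOLLOW(A) = ["d"]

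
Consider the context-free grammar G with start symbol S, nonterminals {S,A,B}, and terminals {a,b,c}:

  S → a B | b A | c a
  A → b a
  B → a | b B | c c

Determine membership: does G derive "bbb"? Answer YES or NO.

CNF form of G:
  S -> T0 A | T1 B | T2 T1
  A -> T0 T1
  B -> T0 B | T2 T2 | a
  T0 -> b
  T1 -> a
  T2 -> c

Fill CYK table bottom-up:
  T[0,0] 'b' = {T0}  orig:{}
  T[1,1] 'b' = {T0}  orig:{}
  T[2,2] 'b' = {T0}  orig:{}
  T[0,1] 'bb' = ∅
  T[1,2] 'bb' = ∅
  T[0,2] 'bbb' = ∅

S ∉ T[0,2] ⇒ NO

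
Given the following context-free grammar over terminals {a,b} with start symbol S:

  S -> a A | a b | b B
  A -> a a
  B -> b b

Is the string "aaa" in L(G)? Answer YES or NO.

Convert to CNF:
  S -> T0 A | T0 T1 | T1 B
  A -> T0 T0
  B -> T1 T1
  T0 -> a
  T1 -> b

CYK table (by increasing span):
  [0..0]={T0}  "a"  orig:{}
  [1..1]={T0}  "a"  orig:{}
  [2..2]={T0}  "a"  orig:{}
  [0..1]={A}  "aa"
  [1..2]={A}  "aa"
  [0..2]={S}  "aaa"

S ∈ T[0,2] ⇒ YES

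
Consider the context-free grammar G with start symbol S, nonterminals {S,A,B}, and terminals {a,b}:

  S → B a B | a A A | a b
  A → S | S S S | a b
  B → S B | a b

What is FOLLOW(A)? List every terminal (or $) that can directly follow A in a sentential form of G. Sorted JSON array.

Compute FIRST by fixpoint:
[1]
  A via A→a b: +{a}
  B via B→a b: +{a}
  S via S→B a B: +{a}
  FIRST(S)={a}  FIRST(A)={a}  FIRST(B)={a}
[2] (stable)
  FIRST(S)={a}  FIRST(A)={a}  FIRST(B)={a}

Compute FOLLOW by fixpoint:
FOLLOW(S) := {$}
round 1:
  A→S S S: FOLLOW(S) ⊇ FIRST(S) = {a}; new: +{a}
  S→B a B: FOLLOW(B) ⊇ FIRST(a) = {a}; new: +{a}
  S→B a B: FOLLOW(B) ⊇ FOLLOW(S) ⊇ {$,a}; new: +{$}
  S→a A A: FOLLOW(A) ⊇ FIRST(A) = {a}; new: +{a}
  S→a A A: FOLLOW(A) ⊇ FOLLOW(S) ⊇ {$,a}; new: +{$}
  FOLLOW(S)={$,a}  FOLLOW(A)={$,a}  FOLLOW(B)={$,a}
round 2: done
  FOLLOW(S)={$,a}  FOLLOW(A)={$,a}  FOLLOW(B)={$,a}

FOLLOW(A) = ["$", "a"]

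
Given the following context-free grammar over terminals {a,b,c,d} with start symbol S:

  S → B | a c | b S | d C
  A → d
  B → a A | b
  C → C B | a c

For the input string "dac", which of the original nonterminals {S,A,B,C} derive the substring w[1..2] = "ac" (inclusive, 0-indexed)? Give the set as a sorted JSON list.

CNF form of G:
  S -> T0 A | T0 T1 | T2 S | T3 C | b
  A -> d
  B -> T0 A | b
  C -> C B | T0 T1
  T0 -> a
  T1 -> c
  T2 -> b
  T3 -> d

CYK table (by increasing span), restricted to cells inside w[1..2]:
  cell(1,1) a: {T0}  orig:{}
  cell(2,2) c: {T1}  orig:{}
  cell(1,2) ac: {C,S}

Original NTs in T[1,2] deriving "ac": ["C", "S"]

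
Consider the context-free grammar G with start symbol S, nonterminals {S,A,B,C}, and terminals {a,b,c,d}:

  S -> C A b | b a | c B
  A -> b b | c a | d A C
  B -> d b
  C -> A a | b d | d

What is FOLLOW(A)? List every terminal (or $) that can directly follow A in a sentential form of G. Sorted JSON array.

FIRST iteration:
iter 1:
  A via A→b b: +{b}
  A via A→c a: +{c}
  A via A→d A C: +{d}
  B via B→d b: +{d}
  C via C→A a: +{b,c,d}
  S via S→C A b: +{b,c,d}
  FIRST(S)={b,c,d}  FIRST(A)={b,c,d}  FIRST(B)={d}  FIRST(C)={b,c,d}
iter 2: done
  FIRST(S)={b,c,d}  FIRST(A)={b,c,d}  FIRST(B)={d}  FIRST(C)={b,c,d}

Compute FOLLOW by fixpoint:
initialize: $ ∈ FOLLOW(S)
round 1:
  A→d A C: FOLLOW(A) ⊇ FIRST(C) = {b,c,d}; new: +{b,c,d}
  A→d A C: FOLLOW(C) ⊇ FOLLOW(A) ⊇ {b,c,d}; new: +{b,c,d}
  C→A a: FOLLOW(A) ⊇ FIRST(a) = {a}; new: +{a}
  S→c B: FOLLOW(B) ⊇ FOLLOW(S) ⊇ {$}; new: +{$}
  FOLLOW(S)={$}  FOLLOW(A)={a,b,c,d}  FOLLOW(B)={$}  FOLLOW(C)={b,c,d}
round 2:
  A→d A C: FOLLOW(C) ⊇ FOLLOW(A) ⊇ {a,b,c,d}; new: +{a}
  FOLLOW(S)={$}  FOLLOW(A)={a,b,c,d}  FOLLOW(B)={$}  FOLLOW(C)={a,b,c,d}
round 3: — fixpoint
  FOLLOW(S)={$}  FOLLOW(A)={a,b,c,d}  FOLLOW(B)={$}  FOLLOW(C)={a,b,c,d}

FOLLOW(A) = ["a", "b", "c", "d"]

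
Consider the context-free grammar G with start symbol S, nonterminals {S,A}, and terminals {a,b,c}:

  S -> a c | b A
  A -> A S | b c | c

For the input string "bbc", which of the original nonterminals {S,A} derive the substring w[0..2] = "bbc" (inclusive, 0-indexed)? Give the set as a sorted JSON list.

CNF form of G:
  S -> T0 A | T2 T1
  A -> A S | T0 T1 | c
  T0 -> b
  T1 -> c
  T2 -> a

CYK fill (cells [i..j] with 0 ≤ i ≤ j ≤ 2 only):
  [0..0]={T0}  "b"  orig:{}
  [1..1]={T0}  "b"  orig:{}
  [2..2]={A,T1}  "c"  orig:{A}
  [0..1]=∅  "bb"
  [1..2]={A,S}  "bc"
  [0..2]={S}  "bbc"

Original NTs in T[0,2] deriving "bbc": ["S"]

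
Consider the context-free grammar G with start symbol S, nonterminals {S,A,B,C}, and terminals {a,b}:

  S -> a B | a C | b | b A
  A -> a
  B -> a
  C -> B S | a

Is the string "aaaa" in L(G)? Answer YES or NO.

CNF form of G:
  S -> T0 B | T0 C | T1 A | b
  A -> a
  B -> a
  C -> B S | a
  T0 -> a
  T1 -> b

CYK fill:
  T[0,0] 'a' = {A,B,C,T0}  orig:{A,B,C}
  T[1,1] 'a' = {A,B,C,T0}  orig:{A,B,C}
  T[2,2] 'a' = {A,B,C,T0}  orig:{A,B,C}
  T[3,3] 'a' = {A,B,C,T0}  orig:{A,B,C}
  T[0,1] 'aa' = {S}
  T[1,2] 'aa' = {S}
  T[2,3] 'aa' = {S}
  T[0,2] 'aaa' = {C}
  T[1,3] 'aaa' = {C}
  T[0,3] 'aaaa' = {S}

S ∈ T[0,3] ⇒ YES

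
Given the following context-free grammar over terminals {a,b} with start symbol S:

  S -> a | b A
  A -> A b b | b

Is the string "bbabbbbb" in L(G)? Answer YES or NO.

CNF form of G:
  S -> T0 A | a
  A -> A X1 | b
  T0 -> b
  X1 -> T0 T0

CYK table (by increasing span):
  cell(0,0) b: {A,T0}  orig:{A}
  cell(1,1) b: {A,T0}  orig:{A}
  cell(2,2) a: {S}
  cell(3,3) b: {A,T0}  orig:{A}
  cell(4,4) b: {A,T0}  orig:{A}
  cell(5,5) b: {A,T0}  orig:{A}
  cell(6,6) b: {A,T0}  orig:{A}
  cell(7,7) b: {A,T0}  orig:{A}
  cell(0,1) bb: {S,X1}  orig:{S}
  cell(1,2) ba: ∅
  cell(2,3) ab: ∅
  cell(3,4) bb: {S,X1}  orig:{S}
  cell(4,5) bb: {S,X1}  orig:{S}
  cell(5,6) bb: {S,X1}  orig:{S}
  cell(6,7) bb: {S,X1}  orig:{S}
  cell(0,2) bba: ∅
  cell(1,3) bab: ∅
  cell(2,4) abb: ∅
  cell(3,5) bbb: {A}
  cell(4,6) bbb: {A}
  cell(5,7) bbb: {A}
  cell(0,3) bbab: ∅
  cell(1,4) babb: ∅
  cell(2,5) abbb: ∅
  cell(3,6) bbbb: {S}
  cell(4,7) bbbb: {S}
  cell(0,4) bbabb: ∅
  cell(1,5) babbb: ∅
  cell(2,6) abbbb: ∅
  cell(3,7) bbbbb: {A}
  cell(0,5) bbabbb: ∅
  cell(1,6) babbbb: ∅
  cell(2,7) abbbbb: ∅
  cell(0,6) bbabbbb: ∅
  cell(1,7) babbbbb: ∅
  cell(0,7) bbabbbbb: ∅

S ∉ T[0,7] ⇒ NO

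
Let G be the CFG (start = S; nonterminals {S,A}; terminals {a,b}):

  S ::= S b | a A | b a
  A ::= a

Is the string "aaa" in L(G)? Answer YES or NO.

CNF form of G:
  S -> S T0 | T0 T1 | T1 A
  A -> a
  T0 -> b
  T1 -> a

CYK fill:
  [0..0]={A,T1}  "a"  orig:{A}
  [1..1]={A,T1}  "a"  orig:{A}
  [2..2]={A,T1}  "a"  orig:{A}
  [0..1]={S}  "aa"
  [1..2]={S}  "aa"
  [0..2]=∅  "aaa"

S ∉ T[0,2] ⇒ NO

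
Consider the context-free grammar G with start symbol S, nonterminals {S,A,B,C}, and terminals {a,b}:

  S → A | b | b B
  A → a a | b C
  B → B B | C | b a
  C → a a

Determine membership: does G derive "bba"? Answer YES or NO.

CNF form of G:
  S -> T0 T0 | T1 B | T1 C | b
  A -> T0 T0 | T1 C
  B -> B B | T0 T0 | T1 T0
  C -> T0 T0
  T0 -> a
  T1 -> b

Fill CYK table bottom-up:
  cell(0,0) b: {S,T1}  orig:{S}
  cell(1,1) b: {S,T1}  orig:{S}
  cell(2,2) a: {T0}  orig:{}
  cell(0,1) bb: ∅
  cell(1,2) ba: {B}
  cell(0,2) bba: {S}

S ∈ T[0,2] ⇒ YES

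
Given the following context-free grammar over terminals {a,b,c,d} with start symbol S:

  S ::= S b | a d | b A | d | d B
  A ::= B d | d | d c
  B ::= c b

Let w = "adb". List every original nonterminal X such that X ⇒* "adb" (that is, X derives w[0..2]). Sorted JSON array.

Convert to CNF:
  S -> S T2 | T0 B | T2 A | T3 T0 | d
  A -> B T0 | T0 T1 | d
  B -> T1 T2
  T0 -> d
  T1 -> c
  T2 -> b
  T3 -> a

CYK table (by increasing span) — only the sub-triangle for w[0..2]:
  [0..0]={T3}  "a"  orig:{}
  [1..1]={A,S,T0}  "d"  orig:{A,S}
  [2..2]={T2}  "b"  orig:{}
  [0..1]={S}  "ad"
  [1..2]={S}  "db"
  [0..2]={S}  "adb"

Original NTs in T[0,2] deriving "adb": ["S"]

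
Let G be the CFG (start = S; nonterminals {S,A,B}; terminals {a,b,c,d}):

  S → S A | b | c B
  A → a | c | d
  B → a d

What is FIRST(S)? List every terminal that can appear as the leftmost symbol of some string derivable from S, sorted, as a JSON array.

FIRST sets, iterate to fixpoint:
round 1:
  A via A→a: +{a}
  A via A→c: +{c}
  A via A→d: +{d}
  B via B→a d: +{a}
  S via S→b: +{b}
  S via S→c B: +{c}
  S: {b,c}  A: {a,c,d}  B: {a}
round 2: (no change)
  S: {b,c}  A: {a,c,d}  B: {a}

FIRST(S) = ["b", "c"]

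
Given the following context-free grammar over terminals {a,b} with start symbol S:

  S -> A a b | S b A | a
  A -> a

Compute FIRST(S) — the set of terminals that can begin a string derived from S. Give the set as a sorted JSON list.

Compute FIRST by fixpoint:
round 1:
  A via A→a: +{a}
  S via S→A a b: +{a}
  FIRST[S]={a}  FIRST[A]={a}
round 2: (stable)
  FIRST[S]={a}  FIRST[A]={a}

FIRST(S) = ["a"]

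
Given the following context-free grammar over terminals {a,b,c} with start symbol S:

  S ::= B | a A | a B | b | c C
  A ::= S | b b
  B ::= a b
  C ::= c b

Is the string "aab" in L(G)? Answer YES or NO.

Convert to CNF:
  S -> T0 A | T0 B | T0 T1 | T2 C | b
  A -> T0 A | T0 B | T0 T1 | T1 T1 | T2 C | b
  B -> T0 T1
  C -> T2 T1
  T0 -> a
  T1 -> b
  T2 -> c

CYK fill:
  T[0,0] 'a' = {T0}  orig:{}
  T[1,1] 'a' = {T0}  orig:{}
  T[2,2] 'b' = {A,S,T1}  orig:{A,S}
  T[0,1] 'aa' = ∅
  T[1,2] 'ab' = {A,B,S}
  T[0,2] 'aab' = {A,S}

S ∈ T[0,2] ⇒ YES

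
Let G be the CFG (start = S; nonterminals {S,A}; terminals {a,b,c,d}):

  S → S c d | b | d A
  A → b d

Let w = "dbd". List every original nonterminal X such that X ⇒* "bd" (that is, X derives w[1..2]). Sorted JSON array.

CNF form of G:
  S -> S X3 | T1 A | b
  A -> T0 T1
  T0 -> b
  T1 -> d
  T2 -> c
  X3 -> T2 T1

CYK table (by increasing span), restricted to cells inside w[1..2]:
  T[1,1] 'b' = {S,T0}  orig:{S}
  T[2,2] 'd' = {T1}  orig:{}
  T[1,2] 'bd' = {A}

Original NTs in T[1,2] deriving "bd": ["A"]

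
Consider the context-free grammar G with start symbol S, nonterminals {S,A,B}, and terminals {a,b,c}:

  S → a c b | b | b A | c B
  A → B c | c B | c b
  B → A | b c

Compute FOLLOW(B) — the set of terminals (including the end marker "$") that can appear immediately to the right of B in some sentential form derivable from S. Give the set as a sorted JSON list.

FIRST iteration:
iter 1:
  A via A→c B: +{c}
  B via B→A: +{c}
  B via B→b c: +{b}
  S via S→a c b: +{a}
  S via S→b: +{b}
  S via S→c B: +{c}
  S: {a,b,c}  A: {c}  B: {b,c}
iter 2:
  A via A→B c: +{b}
  S: {a,b,c}  A: {b,c}  B: {b,c}
iter 3: — fixpoint
  S: {a,b,c}  A: {b,c}  B: {b,c}

FOLLOW sets:
seed FOLLOW(S) with $
round 1:
  A→B c: FOLLOW(B) ⊇ FIRST(c) = {c}; new: +{c}
  B→A: FOLLOW(A) ⊇ FOLLOW(B) ⊇ {c}; new: +{c}
  S→b A: FOLLOW(A) ⊇ FOLLOW(S) ⊇ {$}; new: +{$}
  S→c B: FOLLOW(B) ⊇ FOLLOW(S) ⊇ {$}; new: +{$}
  FOLLOW[S]={$}  FOLLOW[A]={$,c}  FOLLOW[B]={$,c}
round 2: (no change)
  FOLLOW[S]={$}  FOLLOW[A]={$,c}  FOLLOW[B]={$,c}

FOLLOW(B) = ["$", "c"]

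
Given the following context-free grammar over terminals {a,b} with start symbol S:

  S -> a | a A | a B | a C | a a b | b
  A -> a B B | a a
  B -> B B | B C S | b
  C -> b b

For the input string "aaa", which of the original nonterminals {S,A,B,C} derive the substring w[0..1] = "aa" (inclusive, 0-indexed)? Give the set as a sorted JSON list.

CNF form of G:
  S -> T0 A | T0 B | T0 C | T0 X4 | a | b
  A -> T0 T0 | T0 X2
  B -> B B | B X3 | b
  C -> T1 T1
  T0 -> a
  T1 -> b
  X2 -> B B
  X3 -> C S
  X4 -> T0 T1

CYK fill — only the sub-triangle for w[0..1]:
  [0..0]={S,T0}  "a"  orig:{S}
  [1..1]={S,T0}  "a"  orig:{S}
  [0..1]={A}  "aa"

Original NTs in T[0,1] deriving "aa": ["A"]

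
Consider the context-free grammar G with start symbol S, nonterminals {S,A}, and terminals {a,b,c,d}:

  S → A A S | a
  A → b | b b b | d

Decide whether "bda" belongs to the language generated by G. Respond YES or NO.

CNF form of G:
  S -> A X2 | a
  A -> T0 X1 | b | d
  T0 -> b
  X1 -> T0 T0
  X2 -> A S

CYK fill:
  T[0,0] 'b' = {A,T0}  orig:{A}
  T[1,1] 'd' = {A}
  T[2,2] 'a' = {S}
  T[0,1] 'bd' = ∅
  T[1,2] 'da' = {X2}  orig:{}
  T[0,2] 'bda' = {S}

S ∈ T[0,2] ⇒ YES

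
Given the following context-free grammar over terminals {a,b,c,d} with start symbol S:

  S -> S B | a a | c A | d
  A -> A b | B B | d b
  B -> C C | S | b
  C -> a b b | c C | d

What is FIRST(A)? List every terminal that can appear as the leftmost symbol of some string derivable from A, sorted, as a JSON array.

FIRST iteration:
iter 1:
  A via A→d b: +{d}
  B via B→b: +{b}
  C via C→a b b: +{a}
  C via C→c C: +{c}
  C via C→d: +{d}
  S via S→a a: +{a}
  S via S→c A: +{c}
  S via S→d: +{d}
  FIRST[S]={a,c,d}  FIRST[A]={d}  FIRST[B]={b}  FIRST[C]={a,c,d}
iter 2:
  A via A→B B: +{b}
  B via B→C C: +{a,c,d}
  FIRST[S]={a,c,d}  FIRST[A]={b,d}  FIRST[B]={a,b,c,d}  FIRST[C]={a,c,d}
iter 3:
  A via A→B B: +{a,c}
  FIRST[S]={a,c,d}  FIRST[A]={a,b,c,d}  FIRST[B]={a,b,c,d}  FIRST[C]={a,c,d}
iter 4: done
  FIRST[S]={a,c,d}  FIRST[A]={a,b,c,d}  FIRST[B]={a,b,c,d}  FIRST[C]={a,c,d}

FIRST(A) = ["a", "b", "c", "d"]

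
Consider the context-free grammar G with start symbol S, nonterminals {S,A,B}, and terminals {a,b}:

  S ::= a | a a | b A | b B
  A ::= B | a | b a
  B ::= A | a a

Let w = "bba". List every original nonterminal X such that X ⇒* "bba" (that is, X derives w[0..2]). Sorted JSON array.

CNF form of G:
  S -> T0 T0 | T1 A | T1 B | a
  A -> T0 T0 | T1 T0 | a
  B -> T0 T0 | T1 T0 | a
  T0 -> a
  T1 -> b

CYK fill — only the sub-triangle for w[0..2]:
  T[0,0] 'b' = {T1}  orig:{}
  T[1,1] 'b' = {T1}  orig:{}
  T[2,2] 'a' = {A,B,S,T0}  orig:{A,B,S}
  T[0,1] 'bb' = ∅
  T[1,2] 'ba' = {A,B,S}
  T[0,2] 'bba' = {S}

Original NTs in T[0,2] deriving "bba": ["S"]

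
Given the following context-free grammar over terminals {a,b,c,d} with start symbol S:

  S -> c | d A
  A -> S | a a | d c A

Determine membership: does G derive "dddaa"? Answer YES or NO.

Convert to CNF:
  S -> T1 A | c
  A -> T0 T0 | T1 A | T1 X3 | c
  T0 -> a
  T1 -> d
  T2 -> c
  X3 -> T2 A

Fill CYK table bottom-up:
  T[0,0] 'd' = {T1}  orig:{}
  T[1,1] 'd' = {T1}  orig:{}
  T[2,2] 'd' = {T1}  orig:{}
  T[3,3] 'a' = {T0}  orig:{}
  T[4,4] 'a' = {T0}  orig:{}
  T[0,1] 'dd' = ∅
  T[1,2] 'dd' = ∅
  T[2,3] 'da' = ∅
  T[3,4] 'aa' = {A}
  T[0,2] 'ddd' = ∅
  T[1,3] 'dda' = ∅
  T[2,4] 'daa' = {A,S}
  T[0,3] 'ddda' = ∅
  T[1,4] 'ddaa' = {A,S}
  T[0,4] 'dddaa' = {A,S}

S ∈ T[0,4] ⇒ YES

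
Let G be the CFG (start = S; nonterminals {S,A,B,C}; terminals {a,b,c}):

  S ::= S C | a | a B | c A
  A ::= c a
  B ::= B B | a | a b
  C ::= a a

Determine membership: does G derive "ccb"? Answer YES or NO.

Convert to CNF:
  S -> S C | T0 A | T1 B | a
  A -> T0 T1
  B -> B B | T1 T2 | a
  C -> T1 T1
  T0 -> c
  T1 -> a
  T2 -> b

CYK table (by increasing span):
  T[0,0] 'c' = {T0}  orig:{}
  T[1,1] 'c' = {T0}  orig:{}
  T[2,2] 'b' = {T2}  orig:{}
  T[0,1] 'cc' = ∅
  T[1,2] 'cb' = ∅
  T[0,2] 'ccb' = ∅

S ∉ T[0,2] ⇒ NO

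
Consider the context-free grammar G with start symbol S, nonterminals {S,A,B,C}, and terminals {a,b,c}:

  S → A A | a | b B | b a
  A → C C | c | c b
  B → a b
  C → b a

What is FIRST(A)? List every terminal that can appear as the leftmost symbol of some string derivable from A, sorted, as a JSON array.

FIRST iteration:
[1]
  A via A→c: +{c}
  B via B→a b: +{a}
  C via C→b a: +{b}
  S via S→A A: +{c}
  S via S→a: +{a}
  S via S→b B: +{b}
  FIRST[S]={a,b,c}  FIRST[A]={c}  FIRST[B]={a}  FIRST[C]={b}
[2]
  A via A→C C: +{b}
  FIRST[S]={a,b,c}  FIRST[A]={b,c}  FIRST[B]={a}  FIRST[C]={b}
[3] (stable)
  FIRST[S]={a,b,c}  FIRST[A]={b,c}  FIRST[B]={a}  FIRST[C]={b}

FIRST(A) = ["b", "c"]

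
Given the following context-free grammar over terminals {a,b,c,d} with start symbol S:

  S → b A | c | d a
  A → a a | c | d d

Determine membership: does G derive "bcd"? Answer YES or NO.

Convert to CNF:
  S -> T1 T0 | T2 A | c
  A -> T0 T0 | T1 T1 | c
  T0 -> a
  T1 -> d
  T2 -> b

Fill CYK table bottom-up:
  cell(0,0) b: {T2}  orig:{}
  cell(1,1) c: {A,S}
  cell(2,2) d: {T1}  orig:{}
  cell(0,1) bc: {S}
  cell(1,2) cd: ∅
  cell(0,2) bcd: ∅

S ∉ T[0,2] ⇒ NO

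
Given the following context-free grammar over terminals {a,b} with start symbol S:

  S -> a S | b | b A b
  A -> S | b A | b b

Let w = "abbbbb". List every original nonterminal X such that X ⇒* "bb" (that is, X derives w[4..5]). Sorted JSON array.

CNF form of G:
  S -> T0 S | T1 X3 | b
  A -> T0 S | T1 A | T1 T1 | T1 X2 | b
  T0 -> a
  T1 -> b
  X2 -> A T1
  X3 -> A T1

CYK table (by increasing span), restricted to cells inside w[4..5]:
  cell(4,4) b: {A,S,T1}  orig:{A,S}
  cell(5,5) b: {A,S,T1}  orig:{A,S}
  cell(4,5) bb: {A,X2,X3}  orig:{A}

Original NTs in T[4,5] deriving "bb": ["A"]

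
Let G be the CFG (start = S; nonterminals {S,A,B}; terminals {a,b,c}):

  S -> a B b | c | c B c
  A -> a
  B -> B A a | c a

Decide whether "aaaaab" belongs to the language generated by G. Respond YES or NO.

CNF form of G:
  S -> T0 X4 | T1 X5 | c
  A -> a
  B -> B X3 | T1 T0
  T0 -> a
  T1 -> c
  T2 -> b
  X3 -> A T0
  X4 -> B T2
  X5 -> B T1

CYK table (by increasing span):
  [0..0]={A,T0}  "a"  orig:{A}
  [1..1]={A,T0}  "a"  orig:{A}
  [2..2]={A,T0}  "a"  orig:{A}
  [3..3]={A,T0}  "a"  orig:{A}
  [4..4]={A,T0}  "a"  orig:{A}
  [5..5]={T2}  "b"  orig:{}
  [0..1]={X3}  "aa"  orig:{}
  [1..2]={X3}  "aa"  orig:{}
  [2..3]={X3}  "aa"  orig:{}
  [3..4]={X3}  "aa"  orig:{}
  [4..5]=∅  "ab"
  [0..2]=∅  "aaa"
  [1..3]=∅  "aaa"
  [2..4]=∅  "aaa"
  [3..5]=∅  "aab"
  [0..3]=∅  "aaaa"
  [1..4]=∅  "aaaa"
  [2..5]=∅  "aaab"
  [0..4]=∅  "aaaaa"
  [1..5]=∅  "aaaab"
  [0..5]=∅  "aaaaab"

S ∉ T[0,5] ⇒ NO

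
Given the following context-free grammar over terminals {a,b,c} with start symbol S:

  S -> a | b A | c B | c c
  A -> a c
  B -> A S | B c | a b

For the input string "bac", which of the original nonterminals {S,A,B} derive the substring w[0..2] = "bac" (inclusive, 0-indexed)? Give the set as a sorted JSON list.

Convert to CNF:
  S -> T1 B | T1 T1 | T2 A | a
  A -> T0 T1
  B -> A S | B T1 | T0 T2
  T0 -> a
  T1 -> c
  T2 -> b

CYK table (by increasing span), restricted to cells inside w[0..2]:
  T[0,0] 'b' = {T2}  orig:{}
  T[1,1] 'a' = {S,T0}  orig:{S}
  T[2,2] 'c' = {T1}  orig:{}
  T[0,1] 'ba' = ∅
  T[1,2] 'ac' = {A}
  T[0,2] 'bac' = {S}

Original NTs in T[0,2] deriving "bac": ["S"]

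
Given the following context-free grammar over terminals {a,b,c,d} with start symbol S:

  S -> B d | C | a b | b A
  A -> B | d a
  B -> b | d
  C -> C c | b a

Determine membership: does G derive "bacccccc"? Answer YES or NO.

CNF form of G:
  S -> B T0 | C T2 | T1 T3 | T3 A | T3 T1
  A -> T0 T1 | b | d
  B -> b | d
  C -> C T2 | T3 T1
  T0 -> d
  T1 -> a
  T2 -> c
  T3 -> b

Fill CYK table bottom-up:
  [0..0]={A,B,T3}  "b"  orig:{A,B}
  [1..1]={T1}  "a"  orig:{}
  [2..2]={T2}  "c"  orig:{}
  [3..3]={T2}  "c"  orig:{}
  [4..4]={T2}  "c"  orig:{}
  [5..5]={T2}  "c"  orig:{}
  [6..6]={T2}  "c"  orig:{}
  [7..7]={T2}  "c"  orig:{}
  [0..1]={C,S}  "ba"
  [1..2]=∅  "ac"
  [2..3]=∅  "cc"
  [3..4]=∅  "cc"
  [4..5]=∅  "cc"
  [5..6]=∅  "cc"
  [6..7]=∅  "cc"
  [0..2]={C,S}  "bac"
  [1..3]=∅  "acc"
  [2..4]=∅  "ccc"
  [3..5]=∅  "ccc"
  [4..6]=∅  "ccc"
  [5..7]=∅  "ccc"
  [0..3]={C,S}  "bacc"
  [1..4]=∅  "accc"
  [2..5]=∅  "cccc"
  [3..6]=∅  "cccc"
  [4..7]=∅  "cccc"
  [0..4]={C,S}  "baccc"
  [1..5]=∅  "acccc"
  [2..6]=∅  "ccccc"
  [3..7]=∅  "ccccc"
  [0..5]={C,S}  "bacccc"
  [1..6]=∅  "accccc"
  [2..7]=∅  "cccccc"
  [0..6]={C,S}  "baccccc"
  [1..7]=∅  "acccccc"
  [0..7]={C,S}  "bacccccc"

S ∈ T[0,7] ⇒ YES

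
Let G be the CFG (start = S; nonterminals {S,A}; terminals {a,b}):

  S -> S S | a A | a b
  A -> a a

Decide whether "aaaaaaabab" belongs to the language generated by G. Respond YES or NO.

Convert to CNF:
  S -> S S | T0 A | T0 T1
  A -> T0 T0
  T0 -> a
  T1 -> b

CYK table (by increasing span):
  T[0,0] 'a' = {T0}  orig:{}
  T[1,1] 'a' = {T0}  orig:{}
  T[2,2] 'a' = {T0}  orig:{}
  T[3,3] 'a' = {T0}  orig:{}
  T[4,4] 'a' = {T0}  orig:{}
  T[5,5] 'a' = {T0}  orig:{}
  T[6,6] 'a' = {T0}  orig:{}
  T[7,7] 'b' = {T1}  orig:{}
  T[8,8] 'a' = {T0}  orig:{}
  T[9,9] 'b' = {T1}  orig:{}
  T[0,1] 'aa' = {A}
  T[1,2] 'aa' = {A}
  T[2,3] 'aa' = {A}
  T[3,4] 'aa' = {A}
  T[4,5] 'aa' = {A}
  T[5,6] 'aa' = {A}
  T[6,7] 'ab' = {S}
  T[7,8] 'ba' = ∅
  T[8,9] 'ab' = {S}
  T[0,2] 'aaa' = {S}
  T[1,3] 'aaa' = {S}
  T[2,4] 'aaa' = {S}
  T[3,5] 'aaa' = {S}
  T[4,6] 'aaa' = {S}
  T[5,7] 'aab' = ∅
  T[6,8] 'aba' = ∅
  T[7,9] 'bab' = ∅
  T[0,3] 'aaaa' = ∅
  T[1,4] 'aaaa' = ∅
  T[2,5] 'aaaa' = ∅
  T[3,6] 'aaaa' = ∅
  T[4,7] 'aaab' = ∅
  T[5,8] 'aaba' = ∅
  T[6,9] 'abab' = {S}
  T[0,4] 'aaaaa' = ∅
  T[1,5] 'aaaaa' = ∅
  T[2,6] 'aaaaa' = ∅
  T[3,7] 'aaaab' = {S}
  T[4,8] 'aaaba' = ∅
  T[5,9] 'aabab' = ∅
  T[0,5] 'aaaaaa' = {S}
  T[1,6] 'aaaaaa' = {S}
  T[2,7] 'aaaaab' = ∅
  T[3,8] 'aaaaba' = ∅
  T[4,9] 'aaabab' = ∅
  T[0,6] 'aaaaaaa' = ∅
  T[1,7] 'aaaaaab' = ∅
  T[2,8] 'aaaaaba' = ∅
  T[3,9] 'aaaabab' = {S}
  T[0,7] 'aaaaaaab' = {S}
  T[1,8] 'aaaaaaba' = ∅
  T[2,9] 'aaaaabab' = ∅
  T[0,8] 'aaaaaaaba' = ∅
  T[1,9] 'aaaaaabab' = ∅
  T[0,9] 'aaaaaaabab' = {S}

S ∈ T[0,9] ⇒ YES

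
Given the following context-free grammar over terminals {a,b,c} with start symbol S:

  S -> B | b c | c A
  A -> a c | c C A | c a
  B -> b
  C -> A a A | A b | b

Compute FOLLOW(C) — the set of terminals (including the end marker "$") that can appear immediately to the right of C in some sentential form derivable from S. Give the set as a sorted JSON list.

Compute FIRST by fixpoint:
iter 1:
  A via A→a c: +{a}
  A via A→c C A: +{c}
  B via B→b: +{b}
  C via C→A a A: +{a,c}
  C via C→b: +{b}
  S via S→B: +{b}
  S via S→c A: +{c}
  FIRST[S]={b,c}  FIRST[A]={a,c}  FIRST[B]={b}  FIRST[C]={a,b,c}
iter 2: (stable)
  FIRST[S]={b,c}  FIRST[A]={a,c}  FIRST[B]={b}  FIRST[C]={a,b,c}

FOLLOW sets:
FOLLOW(S) := {$}
iter 1:
  A→c C A: FOLLOW(C) ⊇ FIRST(A) = {a,c}; new: +{a,c}
  C→A a A: FOLLOW(A) ⊇ FIRST(a) = {a}; new: +{a}
  C→A a A: FOLLOW(A) ⊇ FOLLOW(C) ⊇ {a,c}; new: +{c}
  C→A b: FOLLOW(A) ⊇ FIRST(b) = {b}; new: +{b}
  S→B: FOLLOW(B) ⊇ FOLLOW(S) ⊇ {$}; new: +{$}
  S→c A: FOLLOW(A) ⊇ FOLLOW(S) ⊇ {$}; new: +{$}
  S: {$}  A: {$,a,b,c}  B: {$}  C: {a,c}
iter 2: done
  S: {$}  A: {$,a,b,c}  B: {$}  C: {a,c}

FOLLOW(C) = ["a", "c"]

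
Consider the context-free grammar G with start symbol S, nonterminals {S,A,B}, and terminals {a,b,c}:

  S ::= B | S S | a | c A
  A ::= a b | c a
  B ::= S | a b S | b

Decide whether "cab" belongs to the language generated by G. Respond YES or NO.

Convert to CNF:
  S -> S S | T0 X4 | T2 A | a | b
  A -> T0 T1 | T2 T0
  B -> S S | T0 X3 | T2 A | a | b
  T0 -> a
  T1 -> b
  T2 -> c
  X3 -> T1 S
  X4 -> T1 S

CYK fill:
  T[0,0] 'c' = {T2}  orig:{}
  T[1,1] 'a' = {B,S,T0}  orig:{B,S}
  T[2,2] 'b' = {B,S,T1}  orig:{B,S}
  T[0,1] 'ca' = {A}
  T[1,2] 'ab' = {A,B,S}
  T[0,2] 'cab' = {B,S}

S ∈ T[0,2] ⇒ YES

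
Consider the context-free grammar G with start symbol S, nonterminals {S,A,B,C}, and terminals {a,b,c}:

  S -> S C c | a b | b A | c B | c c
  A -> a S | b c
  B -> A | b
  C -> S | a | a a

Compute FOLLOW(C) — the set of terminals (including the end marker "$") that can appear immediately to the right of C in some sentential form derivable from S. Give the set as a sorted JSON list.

FIRST sets, iterate to fixpoint:
pass 1:
  A via A→a S: +{a}
  A via A→b c: +{b}
  B via B→A: +{a,b}
  C via C→a: +{a}
  S via S→a b: +{a}
  S via S→b A: +{b}
  S via S→c B: +{c}
  FIRST[S]={a,b,c}  FIRST[A]={a,b}  FIRST[B]={a,b}  FIRST[C]={a}
pass 2:
  C via C→S: +{b,c}
  FIRST[S]={a,b,c}  FIRST[A]={a,b}  FIRST[B]={a,b}  FIRST[C]={a,b,c}
pass 3: — fixpoint
  FIRST[S]={a,b,c}  FIRST[A]={a,b}  FIRST[B]={a,b}  FIRST[C]={a,b,c}

FOLLOW iteration:
initialize: $ ∈ FOLLOW(S)
pass 1:
  S→S C c: FOLLOW(S) ⊇ FIRST(C) = {a,b,c}; new: +{a,b,c}
  S→S C c: FOLLOW(C) ⊇ FIRST(c) = {c}; new: +{c}
  S→b A: FOLLOW(A) ⊇ FOLLOW(S) ⊇ {$,a,b,c}; new: +{$,a,b,c}
  S→c B: FOLLOW(B) ⊇ FOLLOW(S) ⊇ {$,a,b,c}; new: +{$,a,b,c}
  FOLLOW[S]={$,a,b,c}  FOLLOW[A]={$,a,b,c}  FOLLOW[B]={$,a,b,c}  FOLLOW[C]={c}
pass 2: — fixpoint
  FOLLOW[S]={$,a,b,c}  FOLLOW[A]={$,a,b,c}  FOLLOW[B]={$,a,b,c}  FOLLOW[C]={c}

FOLLOW(C) = ["c"]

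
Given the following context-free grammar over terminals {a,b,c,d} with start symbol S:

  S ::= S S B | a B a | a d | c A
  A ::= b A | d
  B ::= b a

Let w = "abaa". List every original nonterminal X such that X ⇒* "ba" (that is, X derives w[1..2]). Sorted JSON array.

Convert to CNF:
  S -> S X4 | T1 T2 | T1 X5 | T3 A
  A -> T0 A | d
  B -> T0 T1
  T0 -> b
  T1 -> a
  T2 -> d
  T3 -> c
  X4 -> S B
  X5 -> B T1

CYK table (by increasing span), restricted to cells inside w[1..2]:
  T[1,1] 'b' = {T0}  orig:{}
  T[2,2] 'a' = {T1}  orig:{}
  T[1,2] 'ba' = {B}

Original NTs in T[1,2] deriving "ba": ["B"]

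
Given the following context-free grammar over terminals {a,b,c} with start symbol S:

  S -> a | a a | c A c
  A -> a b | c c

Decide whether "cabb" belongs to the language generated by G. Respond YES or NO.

Convert to CNF:
  S -> T0 T0 | T2 X3 | a
  A -> T0 T1 | T2 T2
  T0 -> a
  T1 -> b
  T2 -> c
  X3 -> A T2

CYK fill:
  cell(0,0) c: {T2}  orig:{}
  cell(1,1) a: {S,T0}  orig:{S}
  cell(2,2) b: {T1}  orig:{}
  cell(3,3) b: {T1}  orig:{}
  cell(0,1) ca: ∅
  cell(1,2) ab: {A}
  cell(2,3) bb: ∅
  cell(0,2) cab: ∅
  cell(1,3) abb: ∅
  cell(0,3) cabb: ∅

S ∉ T[0,3] ⇒ NO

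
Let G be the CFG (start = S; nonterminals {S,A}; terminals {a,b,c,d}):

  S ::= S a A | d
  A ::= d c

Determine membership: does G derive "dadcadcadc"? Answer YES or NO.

CNF form of G:
  S -> S X3 | d
  A -> T0 T1
  T0 -> d
  T1 -> c
  T2 -> a
  X3 -> T2 A

CYK table (by increasing span):
  cell(0,0) d: {S,T0}  orig:{S}
  cell(1,1) a: {T2}  orig:{}
  cell(2,2) d: {S,T0}  orig:{S}
  cell(3,3) c: {T1}  orig:{}
  cell(4,4) a: {T2}  orig:{}
  cell(5,5) d: {S,T0}  orig:{S}
  cell(6,6) c: {T1}  orig:{}
  cell(7,7) a: {T2}  orig:{}
  cell(8,8) d: {S,T0}  orig:{S}
  cell(9,9) c: {T1}  orig:{}
  cell(0,1) da: ∅
  cell(1,2) ad: ∅
  cell(2,3) dc: {A}
  cell(3,4) ca: ∅
  cell(4,5) ad: ∅
  cell(5,6) dc: {A}
  cell(6,7) ca: ∅
  cell(7,8) ad: ∅
  cell(8,9) dc: {A}
  cell(0,2) dad: ∅
  cell(1,3) adc: {X3}  orig:{}
  cell(2,4) dca: ∅
  cell(3,5) cad: ∅
  cell(4,6) adc: {X3}  orig:{}
  cell(5,7) dca: ∅
  cell(6,8) cad: ∅
  cell(7,9) adc: {X3}  orig:{}
  cell(0,3) dadc: {S}
  cell(1,4) adca: ∅
  cell(2,5) dcad: ∅
  cell(3,6) cadc: ∅
  cell(4,7) adca: ∅
  cell(5,8) dcad: ∅
  cell(6,9) cadc: ∅
  cell(0,4) dadca: ∅
  cell(1,5) adcad: ∅
  cell(2,6) dcadc: ∅
  cell(3,7) cadca: ∅
  cell(4,8) adcad: ∅
  cell(5,9) dcadc: ∅
  cell(0,5) dadcad: ∅
  cell(1,6) adcadc: ∅
  cell(2,7) dcadca: ∅
  cell(3,8) cadcad: ∅
  cell(4,9) adcadc: ∅
  cell(0,6) dadcadc: {S}
  cell(1,7) adcadca: ∅
  cell(2,8) dcadcad: ∅
  cell(3,9) cadcadc: ∅
  cell(0,7) dadcadca: ∅
  cell(1,8) adcadcad: ∅
  cell(2,9) dcadcadc: ∅
  cell(0,8) dadcadcad: ∅
  cell(1,9) adcadcadc: ∅
  cell(0,9) dadcadcadc: {S}

S ∈ T[0,9] ⇒ YES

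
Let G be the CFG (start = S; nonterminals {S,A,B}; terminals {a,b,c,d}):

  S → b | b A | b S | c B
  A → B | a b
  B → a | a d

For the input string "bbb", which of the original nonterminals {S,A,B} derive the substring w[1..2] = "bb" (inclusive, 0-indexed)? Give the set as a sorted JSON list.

CNF form of G:
  S -> T1 A | T1 S | T3 B | b
  A -> T0 T1 | T0 T2 | a
  B -> T0 T2 | a
  T0 -> a
  T1 -> b
  T2 -> d
  T3 -> c

Fill CYK table bottom-up, restricted to cells inside w[1..2]:
  [1..1]={S,T1}  "b"  orig:{S}
  [2..2]={S,T1}  "b"  orig:{S}
  [1..2]={S}  "bb"

Original NTs in T[1,2] deriving "bb": ["S"]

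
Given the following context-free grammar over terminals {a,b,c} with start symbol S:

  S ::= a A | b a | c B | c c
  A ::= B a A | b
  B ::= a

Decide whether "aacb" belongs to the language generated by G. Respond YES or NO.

CNF form of G:
  S -> T0 A | T1 T0 | T2 B | T2 T2
  A -> B X3 | b
  B -> a
  T0 -> a
  T1 -> b
  T2 -> c
  X3 -> T0 A

CYK fill:
  T[0,0] 'a' = {B,T0}  orig:{B}
  T[1,1] 'a' = {B,T0}  orig:{B}
  T[2,2] 'c' = {T2}  orig:{}
  T[3,3] 'b' = {A,T1}  orig:{A}
  T[0,1] 'aa' = ∅
  T[1,2] 'ac' = ∅
  T[2,3] 'cb' = ∅
  T[0,2] 'aac' = ∅
  T[1,3] 'acb' = ∅
  T[0,3] 'aacb' = ∅

S ∉ T[0,3] ⇒ NO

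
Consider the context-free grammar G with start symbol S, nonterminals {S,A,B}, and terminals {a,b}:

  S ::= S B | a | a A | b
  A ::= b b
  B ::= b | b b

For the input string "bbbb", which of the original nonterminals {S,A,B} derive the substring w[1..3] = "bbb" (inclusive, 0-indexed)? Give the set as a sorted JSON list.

Convert to CNF:
  S -> S B | T1 A | a | b
  A -> T0 T0
  B -> T0 T0 | b
  T0 -> b
  T1 -> a

CYK fill (cells [i..j] with 1 ≤ i ≤ j ≤ 3 only):
  T[1,1] 'b' = {B,S,T0}  orig:{B,S}
  T[2,2] 'b' = {B,S,T0}  orig:{B,S}
  T[3,3] 'b' = {B,S,T0}  orig:{B,S}
  T[1,2] 'bb' = {A,B,S}
  T[2,3] 'bb' = {A,B,S}
  T[1,3] 'bbb' = {S}

Original NTs in T[1,3] deriving "bbb": ["S"]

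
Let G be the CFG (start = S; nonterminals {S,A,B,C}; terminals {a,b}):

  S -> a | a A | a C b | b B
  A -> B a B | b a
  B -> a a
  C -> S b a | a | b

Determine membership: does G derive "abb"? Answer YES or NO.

Convert to CNF:
  S -> T0 A | T0 X4 | T1 B | a
  A -> B X2 | T1 T0
  B -> T0 T0
  C -> S X3 | a | b
  T0 -> a
  T1 -> b
  X2 -> T0 B
  X3 -> T1 T0
  X4 -> C T1

Fill CYK table bottom-up:
  T[0,0] 'a' = {C,S,T0}  orig:{C,S}
  T[1,1] 'b' = {C,T1}  orig:{C}
  T[2,2] 'b' = {C,T1}  orig:{C}
  T[0,1] 'ab' = {X4}  orig:{}
  T[1,2] 'bb' = {X4}  orig:{}
  T[0,2] 'abb' = {S}

S ∈ T[0,2] ⇒ YES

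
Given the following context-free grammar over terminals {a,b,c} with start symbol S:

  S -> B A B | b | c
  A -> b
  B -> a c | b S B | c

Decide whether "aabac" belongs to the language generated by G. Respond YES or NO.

CNF form of G:
  S -> B X4 | b | c
  A -> b
  B -> T0 T1 | T2 X3 | c
  T0 -> a
  T1 -> c
  T2 -> b
  X3 -> S B
  X4 -> A B

CYK table (by increasing span):
  [0..0]={T0}  "a"  orig:{}
  [1..1]={T0}  "a"  orig:{}
  [2..2]={A,S,T2}  "b"  orig:{A,S}
  [3..3]={T0}  "a"  orig:{}
  [4..4]={B,S,T1}  "c"  orig:{B,S}
  [0..1]=∅  "aa"
  [1..2]=∅  "ab"
  [2..3]=∅  "ba"
  [3..4]={B}  "ac"
  [0..2]=∅  "aab"
  [1..3]=∅  "aba"
  [2..4]={X3,X4}  "bac"  orig:{}
  [0..3]=∅  "aaba"
  [1..4]=∅  "abac"
  [0..4]=∅  "aabac"

S ∉ T[0,4] ⇒ NO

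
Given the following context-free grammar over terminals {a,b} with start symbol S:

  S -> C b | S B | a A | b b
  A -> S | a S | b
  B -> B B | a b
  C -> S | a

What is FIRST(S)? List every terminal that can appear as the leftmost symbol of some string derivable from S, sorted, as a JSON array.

FIRST sets, iterate to fixpoint:
[1]
  A via A→a S: +{a}
  A via A→b: +{b}
  B via B→a b: +{a}
  C via C→a: +{a}
  S via S→C b: +{a}
  S via S→b b: +{b}
  FIRST[S]={a,b}  FIRST[A]={a,b}  FIRST[B]={a}  FIRST[C]={a}
[2]
  C via C→S: +{b}
  FIRST[S]={a,b}  FIRST[A]={a,b}  FIRST[B]={a}  FIRST[C]={a,b}
[3] (no change)
  FIRST[S]={a,b}  FIRST[A]={a,b}  FIRST[B]={a}  FIRST[C]={a,b}

FIRST(S) = ["a", "b"]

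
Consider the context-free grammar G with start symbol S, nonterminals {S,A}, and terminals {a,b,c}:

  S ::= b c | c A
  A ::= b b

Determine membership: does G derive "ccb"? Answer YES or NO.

Convert to CNF:
  S -> T0 T1 | T1 A
  A -> T0 T0
  T0 -> b
  T1 -> c

CYK table (by increasing span):
  T[0,0] 'c' = {T1}  orig:{}
  T[1,1] 'c' = {T1}  orig:{}
  T[2,2] 'b' = {T0}  orig:{}
  T[0,1] 'cc' = ∅
  T[1,2] 'cb' = ∅
  T[0,2] 'ccb' = ∅

S ∉ T[0,2] ⇒ NO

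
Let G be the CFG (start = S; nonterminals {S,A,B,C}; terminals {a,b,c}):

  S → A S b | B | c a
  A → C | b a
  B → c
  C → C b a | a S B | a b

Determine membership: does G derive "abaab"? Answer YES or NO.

CNF form of G:
  S -> A X7 | T2 T1 | c
  A -> C X3 | T0 T1 | T1 T0 | T1 X4
  B -> c
  C -> C X5 | T1 T0 | T1 X6
  T0 -> b
  T1 -> a
  T2 -> c
  X3 -> T0 T1
  X4 -> S B
  X5 -> T0 T1
  X6 -> S B
  X7 -> S T0

CYK fill:
  [0..0]={T1}  "a"  orig:{}
  [1..1]={T0}  "b"  orig:{}
  [2..2]={T1}  "a"  orig:{}
  [3..3]={T1}  "a"  orig:{}
  [4..4]={T0}  "b"  orig:{}
  [0..1]={A,C}  "ab"
  [1..2]={A,X3,X5}  "ba"  orig:{A}
  [2..3]=∅  "aa"
  [3..4]={A,C}  "ab"
  [0..2]=∅  "aba"
  [1..3]=∅  "baa"
  [2..4]=∅  "aab"
  [0..3]=∅  "abaa"
  [1..4]=∅  "baab"
  [0..4]=∅  "abaab"

S ∉ T[0,4] ⇒ NO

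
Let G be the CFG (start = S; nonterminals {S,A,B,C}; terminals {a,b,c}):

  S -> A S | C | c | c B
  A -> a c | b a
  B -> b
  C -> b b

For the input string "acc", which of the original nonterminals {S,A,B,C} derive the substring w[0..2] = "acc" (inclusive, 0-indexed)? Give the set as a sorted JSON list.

CNF form of G:
  S -> A S | T1 B | T2 T2 | c
  A -> T0 T1 | T2 T0
  B -> b
  C -> T2 T2
  T0 -> a
  T1 -> c
  T2 -> b

CYK fill, restricted to cells inside w[0..2]:
  cell(0,0) a: {T0}  orig:{}
  cell(1,1) c: {S,T1}  orig:{S}
  cell(2,2) c: {S,T1}  orig:{S}
  cell(0,1) ac: {A}
  cell(1,2) cc: ∅
  cell(0,2) acc: {S}

Original NTs in T[0,2] deriving "acc": ["S"]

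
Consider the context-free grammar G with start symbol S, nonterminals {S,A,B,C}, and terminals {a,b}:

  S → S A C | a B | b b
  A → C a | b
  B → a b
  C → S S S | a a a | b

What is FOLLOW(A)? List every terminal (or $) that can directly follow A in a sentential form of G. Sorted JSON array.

Compute FIRST by fixpoint:
iter 1:
  A via A→b: +{b}
  B via B→a b: +{a}
  C via C→a a a: +{a}
  C via C→b: +{b}
  S via S→a B: +{a}
  S via S→b b: +{b}
  FIRST(S)={a,b}  FIRST(A)={b}  FIRST(B)={a}  FIRST(C)={a,b}
iter 2:
  A via A→C a: +{a}
  FIRST(S)={a,b}  FIRST(A)={a,b}  FIRST(B)={a}  FIRST(C)={a,b}
iter 3: (stable)
  FIRST(S)={a,b}  FIRST(A)={a,b}  FIRST(B)={a}  FIRST(C)={a,b}

FOLLOW iteration:
initialize: $ ∈ FOLLOW(S)
pass 1:
  A→C a: FOLLOW(C) ⊇ FIRST(a) = {a}; new: +{a}
  C→S S S: FOLLOW(S) ⊇ FIRST(S) = {a,b}; new: +{a,b}
  S→S A C: FOLLOW(A) ⊇ FIRST(C) = {a,b}; new: +{a,b}
  S→S A C: FOLLOW(C) ⊇ FOLLOW(S) ⊇ {$,a,b}; new: +{$,b}
  S→a B: FOLLOW(B) ⊇ FOLLOW(S) ⊇ {$,a,b}; new: +{$,a,b}
  S: {$,a,b}  A: {a,b}  B: {$,a,b}  C: {$,a,b}
pass 2: (no change)
  S: {$,a,b}  A: {a,b}  B: {$,a,b}  C: {$,a,b}

FOLLOW(A) = ["a", "b"]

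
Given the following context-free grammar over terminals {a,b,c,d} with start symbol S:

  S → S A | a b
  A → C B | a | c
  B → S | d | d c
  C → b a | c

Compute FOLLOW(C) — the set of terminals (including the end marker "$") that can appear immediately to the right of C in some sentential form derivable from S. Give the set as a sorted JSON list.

FIRST iteration:
[1]
  A via A→a: +{a}
  A via A→c: +{c}
  B via B→d: +{d}
  C via C→b a: +{b}
  C via C→c: +{c}
  S via S→a b: +{a}
  FIRST[S]={a}  FIRST[A]={a,c}  FIRST[B]={d}  FIRST[C]={b,c}
[2]
  A via A→C B: +{b}
  B via B→S: +{a}
  FIRST[S]={a}  FIRST[A]={a,b,c}  FIRST[B]={a,d}  FIRST[C]={b,c}
[3] — fixpoint
  FIRST[S]={a}  FIRST[A]={a,b,c}  FIRST[B]={a,d}  FIRST[C]={b,c}

FOLLOW iteration:
FOLLOW(S) := {$}
iter 1:
  A→C B: FOLLOW(C) ⊇ FIRST(B) = {a,d}; new: +{a,d}
  S→S A: FOLLOW(S) ⊇ FIRST(A) = {a,b,c}; new: +{a,b,c}
  S→S A: FOLLOW(A) ⊇ FOLLOW(S) ⊇ {$,a,b,c}; new: +{$,a,b,c}
  FOLLOW(S)={$,a,b,c}  FOLLOW(A)={$,a,b,c}  FOLLOW(B)={}  FOLLOW(C)={a,d}
iter 2:
  A→C B: FOLLOW(B) ⊇ FOLLOW(A) ⊇ {$,a,b,c}; new: +{$,a,b,c}
  FOLLOW(S)={$,a,b,c}  FOLLOW(A)={$,a,b,c}  FOLLOW(B)={$,a,b,c}  FOLLOW(C)={a,d}
iter 3: done
  FOLLOW(S)={$,a,b,c}  FOLLOW(A)={$,a,b,c}  FOLLOW(B)={$,a,b,c}  FOLLOW(C)={a,d}

FOLLOW(C) = ["a", "d"]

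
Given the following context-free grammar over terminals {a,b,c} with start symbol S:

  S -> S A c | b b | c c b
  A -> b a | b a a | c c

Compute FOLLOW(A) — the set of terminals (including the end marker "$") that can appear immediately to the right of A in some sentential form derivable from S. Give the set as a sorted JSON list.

FIRST iteration:
round 1:
  A via A→b a: +{b}
  A via A→c c: +{c}
  S via S→b b: +{b}
  S via S→c c b: +{c}
  FIRST[S]={b,c}  FIRST[A]={b,c}
round 2: (stable)
  FIRST[S]={b,c}  FIRST[A]={b,c}

FOLLOW iteration:
seed FOLLOW(S) with $
pass 1:
  S→S A c: FOLLOW(S) ⊇ FIRST(A) = {b,c}; new: +{b,c}
  S→S A c: FOLLOW(A) ⊇ FIRST(c) = {c}; new: +{c}
  FOLLOW(S)={$,b,c}  FOLLOW(A)={c}
pass 2: done
  FOLLOW(S)={$,b,c}  FOLLOW(A)={c}

FOLLOW(A) = ["c"]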